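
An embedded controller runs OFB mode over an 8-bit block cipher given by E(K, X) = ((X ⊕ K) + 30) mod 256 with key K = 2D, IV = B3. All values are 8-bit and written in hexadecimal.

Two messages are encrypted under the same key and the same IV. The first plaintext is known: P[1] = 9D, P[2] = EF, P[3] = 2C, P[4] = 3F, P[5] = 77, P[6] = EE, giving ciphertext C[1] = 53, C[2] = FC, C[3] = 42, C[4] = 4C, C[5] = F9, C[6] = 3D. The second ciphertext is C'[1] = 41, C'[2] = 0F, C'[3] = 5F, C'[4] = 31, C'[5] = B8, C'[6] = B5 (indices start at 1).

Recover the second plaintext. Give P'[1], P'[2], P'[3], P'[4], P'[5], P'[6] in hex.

P'[1] = 8F, P'[2] = 1C, P'[3] = 31, P'[4] = 42, P'[5] = 36, P'[6] = 66

In OFB with a reused IV, both messages share the same keystream S_i, so C_i ⊕ C'_i = P_i ⊕ P'_i and thus P'_i = P_i ⊕ C_i ⊕ C'_i.
P'[1]: 9D ⊕ 53 ⊕ 41 = 8F.
P'[2]: EF ⊕ FC ⊕ 0F = 1C.
P'[3]: 2C ⊕ 42 ⊕ 5F = 31.
P'[4]: 3F ⊕ 4C ⊕ 31 = 42.
P'[5]: 77 ⊕ F9 ⊕ B8 = 36.
P'[6]: EE ⊕ 3D ⊕ B5 = 66.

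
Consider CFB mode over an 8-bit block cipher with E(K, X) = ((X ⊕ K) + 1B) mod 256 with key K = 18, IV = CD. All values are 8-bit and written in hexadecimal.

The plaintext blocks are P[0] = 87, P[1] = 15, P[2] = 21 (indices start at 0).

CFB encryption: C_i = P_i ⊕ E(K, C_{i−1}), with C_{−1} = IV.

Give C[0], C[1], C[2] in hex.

C[0] = 77, C[1] = 9F, C[2] = 83

C[0]: E(K, CD) = F0; 87 ⊕ F0 = 77.
C[1]: E(K, 77) = 8A; 15 ⊕ 8A = 9F.
C[2]: E(K, 9F) = A2; 21 ⊕ A2 = 83.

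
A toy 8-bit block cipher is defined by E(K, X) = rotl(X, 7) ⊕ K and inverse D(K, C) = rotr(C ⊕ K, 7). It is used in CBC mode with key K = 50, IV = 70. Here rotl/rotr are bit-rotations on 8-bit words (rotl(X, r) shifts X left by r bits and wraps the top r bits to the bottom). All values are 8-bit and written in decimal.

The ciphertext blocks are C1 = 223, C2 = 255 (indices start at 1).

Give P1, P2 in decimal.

CBC decryption: P_i = D(K, C_i) ⊕ C_{i−1}, with C_{0} = IV.
P1: D(K, 223) = 219; 219 ⊕ 70 = 157.
P2: D(K, 255) = 155; 155 ⊕ 223 = 68.

P1 = 157, P2 = 68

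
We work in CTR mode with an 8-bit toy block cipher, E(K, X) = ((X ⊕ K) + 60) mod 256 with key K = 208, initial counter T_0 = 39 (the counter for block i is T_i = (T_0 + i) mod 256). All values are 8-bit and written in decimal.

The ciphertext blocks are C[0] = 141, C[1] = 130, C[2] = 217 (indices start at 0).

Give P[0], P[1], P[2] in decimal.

CTR decryption: S_i = E(K, T_i) where T_i is the counter for block i; P_i = C_i ⊕ S_i.
P[0]: T = 39, S = E(K, T) = 51; 141 ⊕ 51 = 190.
P[1]: T = 40, S = E(K, T) = 52; 130 ⊕ 52 = 182.
P[2]: T = 41, S = E(K, T) = 53; 217 ⊕ 53 = 236.

P[0] = 190, P[1] = 182, P[2] = 236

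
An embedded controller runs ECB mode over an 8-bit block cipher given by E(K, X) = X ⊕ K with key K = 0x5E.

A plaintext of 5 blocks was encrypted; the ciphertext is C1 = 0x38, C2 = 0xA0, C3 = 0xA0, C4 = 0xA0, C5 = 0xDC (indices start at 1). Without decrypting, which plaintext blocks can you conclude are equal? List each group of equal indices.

P2 = P3 = P4

ECB encrypts each block independently with the same key, so equal ciphertext blocks imply equal plaintext blocks.
C2 = C3 = C4 = 0xA0, so P2 = P3 = P4.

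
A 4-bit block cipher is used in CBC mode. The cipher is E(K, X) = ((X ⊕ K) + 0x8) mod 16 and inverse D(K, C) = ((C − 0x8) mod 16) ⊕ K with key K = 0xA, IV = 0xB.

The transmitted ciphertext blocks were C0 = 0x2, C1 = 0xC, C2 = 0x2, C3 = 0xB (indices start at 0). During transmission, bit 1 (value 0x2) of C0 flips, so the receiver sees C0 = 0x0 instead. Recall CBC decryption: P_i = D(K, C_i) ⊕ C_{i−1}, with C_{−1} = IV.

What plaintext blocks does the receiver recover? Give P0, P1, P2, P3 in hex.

Only C0 changed, to 0x0. In CBC, a change in C_i garbles P_i and flips the same bit in P_{i+1}. Decrypting the received ciphertext:
P0: D(K, 0x0) = 0x2; 0x2 ⊕ 0xB = 0x9.
P1: D(K, 0xC) = 0xE; 0xE ⊕ 0x0 = 0xE.
P2: D(K, 0x2) = 0x0; 0x0 ⊕ 0xC = 0xC.
P3: D(K, 0xB) = 0x9; 0x9 ⊕ 0x2 = 0xB.
Blocks that differ from the original plaintext: P0, P1.

P0 = 0x9, P1 = 0xE, P2 = 0xC, P3 = 0xB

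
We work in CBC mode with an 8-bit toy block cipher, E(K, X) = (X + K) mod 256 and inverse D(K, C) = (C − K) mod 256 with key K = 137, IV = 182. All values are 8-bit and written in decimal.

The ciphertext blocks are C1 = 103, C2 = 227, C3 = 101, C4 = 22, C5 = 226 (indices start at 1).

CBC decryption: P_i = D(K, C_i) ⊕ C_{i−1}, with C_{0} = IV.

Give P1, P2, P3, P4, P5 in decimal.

P1 = 104, P2 = 61, P3 = 63, P4 = 232, P5 = 79

P1: D(K, 103) = 222; 222 ⊕ 182 = 104.
P2: D(K, 227) = 90; 90 ⊕ 103 = 61.
P3: D(K, 101) = 220; 220 ⊕ 227 = 63.
P4: D(K, 22) = 141; 141 ⊕ 101 = 232.
P5: D(K, 226) = 89; 89 ⊕ 22 = 79.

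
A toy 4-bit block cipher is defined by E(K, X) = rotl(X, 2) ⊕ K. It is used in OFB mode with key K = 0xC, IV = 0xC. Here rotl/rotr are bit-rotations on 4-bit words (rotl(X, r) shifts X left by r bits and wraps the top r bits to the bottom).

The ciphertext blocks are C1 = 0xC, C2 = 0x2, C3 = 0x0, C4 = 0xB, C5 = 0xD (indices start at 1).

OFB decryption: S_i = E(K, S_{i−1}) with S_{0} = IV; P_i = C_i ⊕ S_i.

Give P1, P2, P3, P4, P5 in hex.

P1 = 0x3, P2 = 0x1, P3 = 0x0, P4 = 0x7, P5 = 0x2

P1: S = E(K, 0xC) = 0xF; 0xC ⊕ 0xF = 0x3.
P2: S = E(K, 0xF) = 0x3; 0x2 ⊕ 0x3 = 0x1.
P3: S = E(K, 0x3) = 0x0; 0x0 ⊕ 0x0 = 0x0.
P4: S = E(K, 0x0) = 0xC; 0xB ⊕ 0xC = 0x7.
P5: S = E(K, 0xC) = 0xF; 0xD ⊕ 0xF = 0x2.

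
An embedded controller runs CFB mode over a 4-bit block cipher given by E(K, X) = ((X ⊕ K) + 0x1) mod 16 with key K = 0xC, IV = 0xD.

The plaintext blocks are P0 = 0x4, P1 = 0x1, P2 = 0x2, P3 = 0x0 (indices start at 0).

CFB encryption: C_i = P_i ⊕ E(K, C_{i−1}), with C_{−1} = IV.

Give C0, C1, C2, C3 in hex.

C0: E(K, 0xD) = 0x2; 0x4 ⊕ 0x2 = 0x6.
C1: E(K, 0x6) = 0xB; 0x1 ⊕ 0xB = 0xA.
C2: E(K, 0xA) = 0x7; 0x2 ⊕ 0x7 = 0x5.
C3: E(K, 0x5) = 0xA; 0x0 ⊕ 0xA = 0xA.

C0 = 0x6, C1 = 0xA, C2 = 0x5, C3 = 0xA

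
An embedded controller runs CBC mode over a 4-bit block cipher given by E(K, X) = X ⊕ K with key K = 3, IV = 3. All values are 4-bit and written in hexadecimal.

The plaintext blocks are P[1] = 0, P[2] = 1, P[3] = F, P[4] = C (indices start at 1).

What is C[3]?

C[3] = E

CBC encryption: C_i = E(K, P_i ⊕ C_{i−1}), with C_{0} = IV.
C[1]: P[1] ⊕ 3 = 3; E(K, 3) = 0.
C[2]: P[2] ⊕ 0 = 1; E(K, 1) = 2.
C[3]: P[3] ⊕ 2 = D; E(K, D) = E.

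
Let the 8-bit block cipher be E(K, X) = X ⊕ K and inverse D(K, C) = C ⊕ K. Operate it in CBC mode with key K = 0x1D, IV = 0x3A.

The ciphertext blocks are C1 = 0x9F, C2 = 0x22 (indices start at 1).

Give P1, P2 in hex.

CBC decryption: P_i = D(K, C_i) ⊕ C_{i−1}, with C_{0} = IV.
P1: D(K, 0x9F) = 0x82; 0x82 ⊕ 0x3A = 0xB8.
P2: D(K, 0x22) = 0x3F; 0x3F ⊕ 0x9F = 0xA0.

P1 = 0xB8, P2 = 0xA0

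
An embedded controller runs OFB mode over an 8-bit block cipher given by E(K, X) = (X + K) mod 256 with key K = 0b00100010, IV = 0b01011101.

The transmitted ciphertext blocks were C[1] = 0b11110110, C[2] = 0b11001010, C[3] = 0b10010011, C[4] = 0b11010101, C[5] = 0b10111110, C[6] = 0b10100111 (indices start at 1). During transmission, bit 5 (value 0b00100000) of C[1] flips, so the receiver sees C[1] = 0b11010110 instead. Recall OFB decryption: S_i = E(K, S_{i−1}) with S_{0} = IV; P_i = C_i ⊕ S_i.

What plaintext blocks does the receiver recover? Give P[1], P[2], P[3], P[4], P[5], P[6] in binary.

Only C[1] changed, to 0b11010110. In OFB, a change in C_i flips the same bit in P_i only; the keystream is unaffected. Decrypting the received ciphertext:
P[1]: S = E(K, 0b01011101) = 0b01111111; 0b11010110 ⊕ 0b01111111 = 0b10101001.
P[2]: S = E(K, 0b01111111) = 0b10100001; 0b11001010 ⊕ 0b10100001 = 0b01101011.
P[3]: S = E(K, 0b10100001) = 0b11000011; 0b10010011 ⊕ 0b11000011 = 0b01010000.
P[4]: S = E(K, 0b11000011) = 0b11100101; 0b11010101 ⊕ 0b11100101 = 0b00110000.
P[5]: S = E(K, 0b11100101) = 0b00000111; 0b10111110 ⊕ 0b00000111 = 0b10111001.
P[6]: S = E(K, 0b00000111) = 0b00101001; 0b10100111 ⊕ 0b00101001 = 0b10001110.
Blocks that differ from the original plaintext: P[1].

P[1] = 0b10101001, P[2] = 0b01101011, P[3] = 0b01010000, P[4] = 0b00110000, P[5] = 0b10111001, P[6] = 0b10001110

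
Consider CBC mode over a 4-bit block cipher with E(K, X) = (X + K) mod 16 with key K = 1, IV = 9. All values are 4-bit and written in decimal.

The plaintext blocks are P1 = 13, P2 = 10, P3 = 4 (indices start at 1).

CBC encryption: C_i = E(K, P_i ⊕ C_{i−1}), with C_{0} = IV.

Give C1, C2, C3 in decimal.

C1: P1 ⊕ 9 = 4; E(K, 4) = 5.
C2: P2 ⊕ 5 = 15; E(K, 15) = 0.
C3: P3 ⊕ 0 = 4; E(K, 4) = 5.

C1 = 5, C2 = 0, C3 = 5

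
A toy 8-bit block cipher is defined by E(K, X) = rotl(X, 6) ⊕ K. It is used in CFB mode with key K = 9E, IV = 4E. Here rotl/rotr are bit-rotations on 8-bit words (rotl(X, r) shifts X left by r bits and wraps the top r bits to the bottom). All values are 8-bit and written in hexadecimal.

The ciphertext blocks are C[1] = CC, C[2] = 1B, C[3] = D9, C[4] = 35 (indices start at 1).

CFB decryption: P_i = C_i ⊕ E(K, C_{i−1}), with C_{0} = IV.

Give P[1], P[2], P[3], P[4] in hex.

P[1] = C1, P[2] = B6, P[3] = 81, P[4] = DD

P[1]: E(K, 4E) = 0D; CC ⊕ 0D = C1.
P[2]: E(K, CC) = AD; 1B ⊕ AD = B6.
P[3]: E(K, 1B) = 58; D9 ⊕ 58 = 81.
P[4]: E(K, D9) = E8; 35 ⊕ E8 = DD.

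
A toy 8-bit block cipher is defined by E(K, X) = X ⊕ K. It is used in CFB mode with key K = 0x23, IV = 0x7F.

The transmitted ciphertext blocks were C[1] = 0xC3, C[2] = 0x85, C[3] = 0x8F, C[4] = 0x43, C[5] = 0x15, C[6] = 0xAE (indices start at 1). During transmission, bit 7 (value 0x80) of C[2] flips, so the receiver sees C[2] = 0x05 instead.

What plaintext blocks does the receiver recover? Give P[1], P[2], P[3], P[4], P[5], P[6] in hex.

CFB decryption: P_i = C_i ⊕ E(K, C_{i−1}), with C_{0} = IV.
Only C[2] changed, to 0x05. In CFB, a change in C_i flips the same bit in P_i and garbles P_{i+1}. Decrypting the received ciphertext:
P[1]: E(K, 0x7F) = 0x5C; 0xC3 ⊕ 0x5C = 0x9F.
P[2]: E(K, 0xC3) = 0xE0; 0x05 ⊕ 0xE0 = 0xE5.
P[3]: E(K, 0x05) = 0x26; 0x8F ⊕ 0x26 = 0xA9.
P[4]: E(K, 0x8F) = 0xAC; 0x43 ⊕ 0xAC = 0xEF.
P[5]: E(K, 0x43) = 0x60; 0x15 ⊕ 0x60 = 0x75.
P[6]: E(K, 0x15) = 0x36; 0xAE ⊕ 0x36 = 0x98.
Blocks that differ from the original plaintext: P[2], P[3].

P[1] = 0x9F, P[2] = 0xE5, P[3] = 0xA9, P[4] = 0xEF, P[5] = 0x75, P[6] = 0x98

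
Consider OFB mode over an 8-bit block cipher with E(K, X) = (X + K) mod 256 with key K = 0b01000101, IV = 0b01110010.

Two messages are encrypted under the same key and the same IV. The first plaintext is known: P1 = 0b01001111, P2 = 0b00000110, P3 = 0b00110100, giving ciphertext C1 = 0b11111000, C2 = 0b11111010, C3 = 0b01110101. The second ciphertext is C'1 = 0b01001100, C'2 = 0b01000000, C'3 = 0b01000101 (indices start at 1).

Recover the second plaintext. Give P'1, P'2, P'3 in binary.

In OFB with a reused IV, both messages share the same keystream S_i, so C_i ⊕ C'_i = P_i ⊕ P'_i and thus P'_i = P_i ⊕ C_i ⊕ C'_i.
P'1: 0b01001111 ⊕ 0b11111000 ⊕ 0b01001100 = 0b11111011.
P'2: 0b00000110 ⊕ 0b11111010 ⊕ 0b01000000 = 0b10111100.
P'3: 0b00110100 ⊕ 0b01110101 ⊕ 0b01000101 = 0b00000100.

P'1 = 0b11111011, P'2 = 0b10111100, P'3 = 0b00000100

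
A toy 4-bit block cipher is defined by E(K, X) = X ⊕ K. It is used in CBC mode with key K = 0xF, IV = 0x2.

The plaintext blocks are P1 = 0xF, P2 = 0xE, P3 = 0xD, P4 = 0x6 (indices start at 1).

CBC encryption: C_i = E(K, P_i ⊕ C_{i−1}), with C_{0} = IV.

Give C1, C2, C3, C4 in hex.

C1: P1 ⊕ 0x2 = 0xD; E(K, 0xD) = 0x2.
C2: P2 ⊕ 0x2 = 0xC; E(K, 0xC) = 0x3.
C3: P3 ⊕ 0x3 = 0xE; E(K, 0xE) = 0x1.
C4: P4 ⊕ 0x1 = 0x7; E(K, 0x7) = 0x8.

C1 = 0x2, C2 = 0x3, C3 = 0x1, C4 = 0x8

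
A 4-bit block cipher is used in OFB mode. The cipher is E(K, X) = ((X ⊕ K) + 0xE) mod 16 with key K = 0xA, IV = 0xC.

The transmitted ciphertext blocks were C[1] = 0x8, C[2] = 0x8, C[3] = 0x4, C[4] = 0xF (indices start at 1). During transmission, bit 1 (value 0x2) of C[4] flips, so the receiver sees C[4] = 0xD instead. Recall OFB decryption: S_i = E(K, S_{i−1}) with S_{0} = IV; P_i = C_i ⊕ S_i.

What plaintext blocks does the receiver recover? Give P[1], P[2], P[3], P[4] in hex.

Only C[4] changed, to 0xD. In OFB, a change in C_i flips the same bit in P_i only; the keystream is unaffected. Decrypting the received ciphertext:
P[1]: S = E(K, 0xC) = 0x4; 0x8 ⊕ 0x4 = 0xC.
P[2]: S = E(K, 0x4) = 0xC; 0x8 ⊕ 0xC = 0x4.
P[3]: S = E(K, 0xC) = 0x4; 0x4 ⊕ 0x4 = 0x0.
P[4]: S = E(K, 0x4) = 0xC; 0xD ⊕ 0xC = 0x1.
Blocks that differ from the original plaintext: P[4].

P[1] = 0xC, P[2] = 0x4, P[3] = 0x0, P[4] = 0x1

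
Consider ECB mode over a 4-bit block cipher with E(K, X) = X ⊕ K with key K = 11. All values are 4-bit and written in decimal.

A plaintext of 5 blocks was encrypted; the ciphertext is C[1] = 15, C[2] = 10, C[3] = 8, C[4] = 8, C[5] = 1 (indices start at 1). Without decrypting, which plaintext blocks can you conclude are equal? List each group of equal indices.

P[3] = P[4]

ECB encrypts each block independently with the same key, so equal ciphertext blocks imply equal plaintext blocks.
C[3] = C[4] = 8, so P[3] = P[4].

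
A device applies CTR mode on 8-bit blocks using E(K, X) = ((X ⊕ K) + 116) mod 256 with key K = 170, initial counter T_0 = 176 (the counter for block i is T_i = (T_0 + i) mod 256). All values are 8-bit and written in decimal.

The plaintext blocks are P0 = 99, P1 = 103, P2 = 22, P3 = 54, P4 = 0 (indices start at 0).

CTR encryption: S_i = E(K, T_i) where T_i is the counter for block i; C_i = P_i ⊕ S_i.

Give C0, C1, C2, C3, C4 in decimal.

C0 = 237, C1 = 232, C2 = 154, C3 = 187, C4 = 146

C0: T = 176, S = E(K, T) = 142; 99 ⊕ 142 = 237.
C1: T = 177, S = E(K, T) = 143; 103 ⊕ 143 = 232.
C2: T = 178, S = E(K, T) = 140; 22 ⊕ 140 = 154.
C3: T = 179, S = E(K, T) = 141; 54 ⊕ 141 = 187.
C4: T = 180, S = E(K, T) = 146; 0 ⊕ 146 = 146.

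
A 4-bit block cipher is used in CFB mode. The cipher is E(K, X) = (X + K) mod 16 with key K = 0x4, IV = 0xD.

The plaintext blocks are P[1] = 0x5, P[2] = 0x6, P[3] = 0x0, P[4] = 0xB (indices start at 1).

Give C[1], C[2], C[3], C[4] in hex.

C[1] = 0x4, C[2] = 0xE, C[3] = 0x2, C[4] = 0xD

CFB encryption: C_i = P_i ⊕ E(K, C_{i−1}), with C_{0} = IV.
C[1]: E(K, 0xD) = 0x1; 0x5 ⊕ 0x1 = 0x4.
C[2]: E(K, 0x4) = 0x8; 0x6 ⊕ 0x8 = 0xE.
C[3]: E(K, 0xE) = 0x2; 0x0 ⊕ 0x2 = 0x2.
C[4]: E(K, 0x2) = 0x6; 0xB ⊕ 0x6 = 0xD.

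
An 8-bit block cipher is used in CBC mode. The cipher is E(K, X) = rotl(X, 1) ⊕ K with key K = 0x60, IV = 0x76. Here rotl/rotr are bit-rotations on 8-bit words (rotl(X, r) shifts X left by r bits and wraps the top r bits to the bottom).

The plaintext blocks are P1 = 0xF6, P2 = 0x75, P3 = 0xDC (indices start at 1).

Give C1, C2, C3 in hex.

CBC encryption: C_i = E(K, P_i ⊕ C_{i−1}), with C_{0} = IV.
C1: P1 ⊕ 0x76 = 0x80; E(K, 0x80) = 0x61.
C2: P2 ⊕ 0x61 = 0x14; E(K, 0x14) = 0x48.
C3: P3 ⊕ 0x48 = 0x94; E(K, 0x94) = 0x49.

C1 = 0x61, C2 = 0x48, C3 = 0x49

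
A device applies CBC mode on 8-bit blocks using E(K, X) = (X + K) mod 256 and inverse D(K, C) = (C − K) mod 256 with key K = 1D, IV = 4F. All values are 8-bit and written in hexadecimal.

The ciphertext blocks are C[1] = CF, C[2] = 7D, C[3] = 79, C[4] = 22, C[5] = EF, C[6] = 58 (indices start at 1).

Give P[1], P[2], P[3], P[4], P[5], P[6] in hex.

P[1] = FD, P[2] = AF, P[3] = 21, P[4] = 7C, P[5] = F0, P[6] = D4

CBC decryption: P_i = D(K, C_i) ⊕ C_{i−1}, with C_{0} = IV.
P[1]: D(K, CF) = B2; B2 ⊕ 4F = FD.
P[2]: D(K, 7D) = 60; 60 ⊕ CF = AF.
P[3]: D(K, 79) = 5C; 5C ⊕ 7D = 21.
P[4]: D(K, 22) = 05; 05 ⊕ 79 = 7C.
P[5]: D(K, EF) = D2; D2 ⊕ 22 = F0.
P[6]: D(K, 58) = 3B; 3B ⊕ EF = D4.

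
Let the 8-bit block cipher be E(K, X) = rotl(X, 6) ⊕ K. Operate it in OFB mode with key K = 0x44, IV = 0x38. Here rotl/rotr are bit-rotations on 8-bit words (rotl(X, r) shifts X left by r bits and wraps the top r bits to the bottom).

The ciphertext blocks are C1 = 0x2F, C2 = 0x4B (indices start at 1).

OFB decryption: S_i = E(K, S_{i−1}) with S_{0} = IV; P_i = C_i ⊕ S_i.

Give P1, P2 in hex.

P1: S = E(K, 0x38) = 0x4A; 0x2F ⊕ 0x4A = 0x65.
P2: S = E(K, 0x4A) = 0xD6; 0x4B ⊕ 0xD6 = 0x9D.

P1 = 0x65, P2 = 0x9D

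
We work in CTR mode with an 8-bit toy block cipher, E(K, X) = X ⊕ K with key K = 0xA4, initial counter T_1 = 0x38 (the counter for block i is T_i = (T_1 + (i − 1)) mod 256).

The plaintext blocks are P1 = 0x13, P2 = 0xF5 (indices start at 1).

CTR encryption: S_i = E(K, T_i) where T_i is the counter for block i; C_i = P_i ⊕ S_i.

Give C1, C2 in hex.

C1: T = 0x38, S = E(K, T) = 0x9C; 0x13 ⊕ 0x9C = 0x8F.
C2: T = 0x39, S = E(K, T) = 0x9D; 0xF5 ⊕ 0x9D = 0x68.

C1 = 0x8F, C2 = 0x68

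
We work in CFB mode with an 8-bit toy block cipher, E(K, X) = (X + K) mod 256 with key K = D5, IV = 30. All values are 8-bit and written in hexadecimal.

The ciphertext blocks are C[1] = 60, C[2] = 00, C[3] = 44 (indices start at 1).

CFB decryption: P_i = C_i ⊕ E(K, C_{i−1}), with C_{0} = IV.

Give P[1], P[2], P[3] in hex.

P[1] = 65, P[2] = 35, P[3] = 91

P[1]: E(K, 30) = 05; 60 ⊕ 05 = 65.
P[2]: E(K, 60) = 35; 00 ⊕ 35 = 35.
P[3]: E(K, 00) = D5; 44 ⊕ D5 = 91.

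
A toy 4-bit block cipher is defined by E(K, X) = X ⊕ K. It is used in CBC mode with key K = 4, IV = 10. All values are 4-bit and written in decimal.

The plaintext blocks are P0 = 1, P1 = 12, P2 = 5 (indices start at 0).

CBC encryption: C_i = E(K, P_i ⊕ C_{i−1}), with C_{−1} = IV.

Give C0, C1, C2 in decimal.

C0: P0 ⊕ 10 = 11; E(K, 11) = 15.
C1: P1 ⊕ 15 = 3; E(K, 3) = 7.
C2: P2 ⊕ 7 = 2; E(K, 2) = 6.

C0 = 15, C1 = 7, C2 = 6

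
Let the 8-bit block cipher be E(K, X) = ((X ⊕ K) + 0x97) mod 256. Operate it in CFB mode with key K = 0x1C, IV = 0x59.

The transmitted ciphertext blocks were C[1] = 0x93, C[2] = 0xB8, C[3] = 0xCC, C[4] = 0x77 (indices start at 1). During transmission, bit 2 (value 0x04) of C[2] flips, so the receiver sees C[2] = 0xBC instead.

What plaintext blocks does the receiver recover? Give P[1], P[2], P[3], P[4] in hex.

CFB decryption: P_i = C_i ⊕ E(K, C_{i−1}), with C_{0} = IV.
Only C[2] changed, to 0xBC. In CFB, a change in C_i flips the same bit in P_i and garbles P_{i+1}. Decrypting the received ciphertext:
P[1]: E(K, 0x59) = 0xDC; 0x93 ⊕ 0xDC = 0x4F.
P[2]: E(K, 0x93) = 0x26; 0xBC ⊕ 0x26 = 0x9A.
P[3]: E(K, 0xBC) = 0x37; 0xCC ⊕ 0x37 = 0xFB.
P[4]: E(K, 0xCC) = 0x67; 0x77 ⊕ 0x67 = 0x10.
Blocks that differ from the original plaintext: P[2], P[3].

P[1] = 0x4F, P[2] = 0x9A, P[3] = 0xFB, P[4] = 0x10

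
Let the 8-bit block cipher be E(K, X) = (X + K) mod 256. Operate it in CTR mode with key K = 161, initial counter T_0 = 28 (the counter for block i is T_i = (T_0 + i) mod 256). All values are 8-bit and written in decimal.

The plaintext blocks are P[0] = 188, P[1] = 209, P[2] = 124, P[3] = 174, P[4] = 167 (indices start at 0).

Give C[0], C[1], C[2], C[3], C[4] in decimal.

CTR encryption: S_i = E(K, T_i) where T_i is the counter for block i; C_i = P_i ⊕ S_i.
C[0]: T = 28, S = E(K, T) = 189; 188 ⊕ 189 = 1.
C[1]: T = 29, S = E(K, T) = 190; 209 ⊕ 190 = 111.
C[2]: T = 30, S = E(K, T) = 191; 124 ⊕ 191 = 195.
C[3]: T = 31, S = E(K, T) = 192; 174 ⊕ 192 = 110.
C[4]: T = 32, S = E(K, T) = 193; 167 ⊕ 193 = 102.

C[0] = 1, C[1] = 111, C[2] = 195, C[3] = 110, C[4] = 102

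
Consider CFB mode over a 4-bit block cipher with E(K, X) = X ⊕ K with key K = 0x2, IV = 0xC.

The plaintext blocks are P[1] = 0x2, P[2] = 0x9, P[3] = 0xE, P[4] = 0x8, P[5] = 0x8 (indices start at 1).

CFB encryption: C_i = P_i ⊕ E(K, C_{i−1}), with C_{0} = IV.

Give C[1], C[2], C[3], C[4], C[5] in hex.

C[1]: E(K, 0xC) = 0xE; 0x2 ⊕ 0xE = 0xC.
C[2]: E(K, 0xC) = 0xE; 0x9 ⊕ 0xE = 0x7.
C[3]: E(K, 0x7) = 0x5; 0xE ⊕ 0x5 = 0xB.
C[4]: E(K, 0xB) = 0x9; 0x8 ⊕ 0x9 = 0x1.
C[5]: E(K, 0x1) = 0x3; 0x8 ⊕ 0x3 = 0xB.

C[1] = 0xC, C[2] = 0x7, C[3] = 0xB, C[4] = 0x1, C[5] = 0xB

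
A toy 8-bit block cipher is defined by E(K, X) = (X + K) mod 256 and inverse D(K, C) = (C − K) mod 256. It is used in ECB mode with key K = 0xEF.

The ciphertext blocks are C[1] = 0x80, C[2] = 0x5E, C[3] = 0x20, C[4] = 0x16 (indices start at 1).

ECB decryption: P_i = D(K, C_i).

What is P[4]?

P[4] = 0x27

P[4]: D(K, 0x16) = 0x27.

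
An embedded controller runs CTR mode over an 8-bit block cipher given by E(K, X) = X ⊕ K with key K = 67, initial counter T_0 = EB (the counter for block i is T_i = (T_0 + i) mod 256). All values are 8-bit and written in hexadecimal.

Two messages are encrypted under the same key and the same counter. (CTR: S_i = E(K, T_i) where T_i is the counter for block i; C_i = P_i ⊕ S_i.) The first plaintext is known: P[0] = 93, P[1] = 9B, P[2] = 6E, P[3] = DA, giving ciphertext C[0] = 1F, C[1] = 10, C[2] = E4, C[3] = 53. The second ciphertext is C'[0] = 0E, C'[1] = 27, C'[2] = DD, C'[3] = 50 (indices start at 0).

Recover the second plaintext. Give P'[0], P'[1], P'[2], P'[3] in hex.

In CTR with a reused counter, both messages share the same keystream S_i, so C_i ⊕ C'_i = P_i ⊕ P'_i and thus P'_i = P_i ⊕ C_i ⊕ C'_i.
P'[0]: 93 ⊕ 1F ⊕ 0E = 82.
P'[1]: 9B ⊕ 10 ⊕ 27 = AC.
P'[2]: 6E ⊕ E4 ⊕ DD = 57.
P'[3]: DA ⊕ 53 ⊕ 50 = D9.

P'[0] = 82, P'[1] = AC, P'[2] = 57, P'[3] = D9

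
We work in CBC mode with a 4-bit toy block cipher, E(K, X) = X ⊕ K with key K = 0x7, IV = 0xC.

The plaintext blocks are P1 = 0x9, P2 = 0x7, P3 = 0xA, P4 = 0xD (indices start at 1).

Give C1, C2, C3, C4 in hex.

CBC encryption: C_i = E(K, P_i ⊕ C_{i−1}), with C_{0} = IV.
C1: P1 ⊕ 0xC = 0x5; E(K, 0x5) = 0x2.
C2: P2 ⊕ 0x2 = 0x5; E(K, 0x5) = 0x2.
C3: P3 ⊕ 0x2 = 0x8; E(K, 0x8) = 0xF.
C4: P4 ⊕ 0xF = 0x2; E(K, 0x2) = 0x5.

C1 = 0x2, C2 = 0x2, C3 = 0xF, C4 = 0x5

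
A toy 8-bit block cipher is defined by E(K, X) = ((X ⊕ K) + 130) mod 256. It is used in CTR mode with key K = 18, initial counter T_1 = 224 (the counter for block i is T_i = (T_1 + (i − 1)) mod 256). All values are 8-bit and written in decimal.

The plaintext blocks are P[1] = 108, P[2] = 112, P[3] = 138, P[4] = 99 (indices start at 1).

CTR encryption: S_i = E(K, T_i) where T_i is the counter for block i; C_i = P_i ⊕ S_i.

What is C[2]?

C[2] = 5

C[1]: T = 224, S = E(K, T) = 116; 108 ⊕ 116 = 24.
C[2]: T = 225, S = E(K, T) = 117; 112 ⊕ 117 = 5.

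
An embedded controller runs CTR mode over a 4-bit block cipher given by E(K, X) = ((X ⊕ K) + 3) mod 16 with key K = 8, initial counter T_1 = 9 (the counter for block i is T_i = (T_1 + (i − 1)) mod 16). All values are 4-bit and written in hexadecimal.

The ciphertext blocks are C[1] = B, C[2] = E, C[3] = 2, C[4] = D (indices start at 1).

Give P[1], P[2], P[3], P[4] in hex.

P[1] = F, P[2] = B, P[3] = 4, P[4] = A

CTR decryption: S_i = E(K, T_i) where T_i is the counter for block i; P_i = C_i ⊕ S_i.
P[1]: T = 9, S = E(K, T) = 4; B ⊕ 4 = F.
P[2]: T = A, S = E(K, T) = 5; E ⊕ 5 = B.
P[3]: T = B, S = E(K, T) = 6; 2 ⊕ 6 = 4.
P[4]: T = C, S = E(K, T) = 7; D ⊕ 7 = A.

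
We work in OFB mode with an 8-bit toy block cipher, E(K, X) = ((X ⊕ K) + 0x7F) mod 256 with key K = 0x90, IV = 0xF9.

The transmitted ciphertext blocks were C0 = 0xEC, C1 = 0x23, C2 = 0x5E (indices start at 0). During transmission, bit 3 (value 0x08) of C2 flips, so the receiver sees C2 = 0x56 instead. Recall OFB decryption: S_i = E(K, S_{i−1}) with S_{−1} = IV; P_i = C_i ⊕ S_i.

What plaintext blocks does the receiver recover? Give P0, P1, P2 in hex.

Only C2 changed, to 0x56. In OFB, a change in C_i flips the same bit in P_i only; the keystream is unaffected. Decrypting the received ciphertext:
P0: S = E(K, 0xF9) = 0xE8; 0xEC ⊕ 0xE8 = 0x04.
P1: S = E(K, 0xE8) = 0xF7; 0x23 ⊕ 0xF7 = 0xD4.
P2: S = E(K, 0xF7) = 0xE6; 0x56 ⊕ 0xE6 = 0xB0.
Blocks that differ from the original plaintext: P2.

P0 = 0x04, P1 = 0xD4, P2 = 0xB0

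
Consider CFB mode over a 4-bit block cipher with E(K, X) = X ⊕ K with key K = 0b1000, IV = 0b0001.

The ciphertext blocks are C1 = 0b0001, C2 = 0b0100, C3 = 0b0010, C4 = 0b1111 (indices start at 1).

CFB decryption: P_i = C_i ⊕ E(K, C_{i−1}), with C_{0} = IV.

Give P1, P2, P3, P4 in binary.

P1 = 0b1000, P2 = 0b1101, P3 = 0b1110, P4 = 0b0101

P1: E(K, 0b0001) = 0b1001; 0b0001 ⊕ 0b1001 = 0b1000.
P2: E(K, 0b0001) = 0b1001; 0b0100 ⊕ 0b1001 = 0b1101.
P3: E(K, 0b0100) = 0b1100; 0b0010 ⊕ 0b1100 = 0b1110.
P4: E(K, 0b0010) = 0b1010; 0b1111 ⊕ 0b1010 = 0b0101.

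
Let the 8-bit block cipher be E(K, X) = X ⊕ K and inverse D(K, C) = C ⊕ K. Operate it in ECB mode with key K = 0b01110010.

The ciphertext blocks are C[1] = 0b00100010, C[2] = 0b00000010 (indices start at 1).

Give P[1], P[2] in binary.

ECB decryption: P_i = D(K, C_i).
P[1]: D(K, 0b00100010) = 0b01010000.
P[2]: D(K, 0b00000010) = 0b01110000.

P[1] = 0b01010000, P[2] = 0b01110000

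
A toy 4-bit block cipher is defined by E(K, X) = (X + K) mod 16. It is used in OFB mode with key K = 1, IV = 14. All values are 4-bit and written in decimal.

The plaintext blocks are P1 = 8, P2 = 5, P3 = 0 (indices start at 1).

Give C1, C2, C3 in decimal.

C1 = 7, C2 = 5, C3 = 1

OFB encryption: S_i = E(K, S_{i−1}) with S_{0} = IV; C_i = P_i ⊕ S_i.
C1: S = E(K, 14) = 15; 8 ⊕ 15 = 7.
C2: S = E(K, 15) = 0; 5 ⊕ 0 = 5.
C3: S = E(K, 0) = 1; 0 ⊕ 1 = 1.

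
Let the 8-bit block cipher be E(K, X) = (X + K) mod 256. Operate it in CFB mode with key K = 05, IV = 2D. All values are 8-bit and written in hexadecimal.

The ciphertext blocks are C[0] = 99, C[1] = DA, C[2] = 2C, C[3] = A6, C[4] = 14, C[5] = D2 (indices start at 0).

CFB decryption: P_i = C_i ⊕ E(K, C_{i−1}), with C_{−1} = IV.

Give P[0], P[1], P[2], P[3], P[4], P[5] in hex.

P[0]: E(K, 2D) = 32; 99 ⊕ 32 = AB.
P[1]: E(K, 99) = 9E; DA ⊕ 9E = 44.
P[2]: E(K, DA) = DF; 2C ⊕ DF = F3.
P[3]: E(K, 2C) = 31; A6 ⊕ 31 = 97.
P[4]: E(K, A6) = AB; 14 ⊕ AB = BF.
P[5]: E(K, 14) = 19; D2 ⊕ 19 = CB.

P[0] = AB, P[1] = 44, P[2] = F3, P[3] = 97, P[4] = BF, P[5] = CB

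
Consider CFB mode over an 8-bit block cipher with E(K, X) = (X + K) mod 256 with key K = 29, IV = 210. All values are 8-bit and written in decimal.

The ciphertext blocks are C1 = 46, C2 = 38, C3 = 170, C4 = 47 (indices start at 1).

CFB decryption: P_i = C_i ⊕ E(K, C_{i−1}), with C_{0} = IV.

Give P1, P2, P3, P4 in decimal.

P1 = 193, P2 = 109, P3 = 233, P4 = 232

P1: E(K, 210) = 239; 46 ⊕ 239 = 193.
P2: E(K, 46) = 75; 38 ⊕ 75 = 109.
P3: E(K, 38) = 67; 170 ⊕ 67 = 233.
P4: E(K, 170) = 199; 47 ⊕ 199 = 232.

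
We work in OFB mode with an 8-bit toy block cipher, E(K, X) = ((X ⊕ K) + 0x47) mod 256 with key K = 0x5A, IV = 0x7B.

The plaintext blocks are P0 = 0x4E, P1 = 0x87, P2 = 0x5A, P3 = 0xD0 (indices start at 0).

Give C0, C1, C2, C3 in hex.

OFB encryption: S_i = E(K, S_{i−1}) with S_{−1} = IV; C_i = P_i ⊕ S_i.
C0: S = E(K, 0x7B) = 0x68; 0x4E ⊕ 0x68 = 0x26.
C1: S = E(K, 0x68) = 0x79; 0x87 ⊕ 0x79 = 0xFE.
C2: S = E(K, 0x79) = 0x6A; 0x5A ⊕ 0x6A = 0x30.
C3: S = E(K, 0x6A) = 0x77; 0xD0 ⊕ 0x77 = 0xA7.

C0 = 0x26, C1 = 0xFE, C2 = 0x30, C3 = 0xA7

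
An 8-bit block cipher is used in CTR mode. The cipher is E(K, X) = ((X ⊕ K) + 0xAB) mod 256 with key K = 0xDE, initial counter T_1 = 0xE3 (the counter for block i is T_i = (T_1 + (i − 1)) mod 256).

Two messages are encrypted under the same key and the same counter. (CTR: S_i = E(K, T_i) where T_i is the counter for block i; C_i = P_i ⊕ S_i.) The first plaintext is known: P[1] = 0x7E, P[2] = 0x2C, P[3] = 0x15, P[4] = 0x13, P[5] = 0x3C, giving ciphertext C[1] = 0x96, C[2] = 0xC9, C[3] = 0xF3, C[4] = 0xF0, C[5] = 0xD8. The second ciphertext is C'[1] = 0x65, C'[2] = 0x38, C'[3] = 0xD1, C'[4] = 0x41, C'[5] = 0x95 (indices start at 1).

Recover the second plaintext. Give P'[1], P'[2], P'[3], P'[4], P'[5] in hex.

In CTR with a reused counter, both messages share the same keystream S_i, so C_i ⊕ C'_i = P_i ⊕ P'_i and thus P'_i = P_i ⊕ C_i ⊕ C'_i.
P'[1]: 0x7E ⊕ 0x96 ⊕ 0x65 = 0x8D.
P'[2]: 0x2C ⊕ 0xC9 ⊕ 0x38 = 0xDD.
P'[3]: 0x15 ⊕ 0xF3 ⊕ 0xD1 = 0x37.
P'[4]: 0x13 ⊕ 0xF0 ⊕ 0x41 = 0xA2.
P'[5]: 0x3C ⊕ 0xD8 ⊕ 0x95 = 0x71.

P'[1] = 0x8D, P'[2] = 0xDD, P'[3] = 0x37, P'[4] = 0xA2, P'[5] = 0x71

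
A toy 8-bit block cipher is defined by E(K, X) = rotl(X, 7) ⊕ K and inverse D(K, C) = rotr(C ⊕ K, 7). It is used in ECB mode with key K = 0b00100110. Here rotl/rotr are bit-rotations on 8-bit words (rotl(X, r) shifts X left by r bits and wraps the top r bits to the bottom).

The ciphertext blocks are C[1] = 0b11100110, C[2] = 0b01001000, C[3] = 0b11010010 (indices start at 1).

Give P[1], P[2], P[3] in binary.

P[1] = 0b10000001, P[2] = 0b11011100, P[3] = 0b11101001

ECB decryption: P_i = D(K, C_i).
P[1]: D(K, 0b11100110) = 0b10000001.
P[2]: D(K, 0b01001000) = 0b11011100.
P[3]: D(K, 0b11010010) = 0b11101001.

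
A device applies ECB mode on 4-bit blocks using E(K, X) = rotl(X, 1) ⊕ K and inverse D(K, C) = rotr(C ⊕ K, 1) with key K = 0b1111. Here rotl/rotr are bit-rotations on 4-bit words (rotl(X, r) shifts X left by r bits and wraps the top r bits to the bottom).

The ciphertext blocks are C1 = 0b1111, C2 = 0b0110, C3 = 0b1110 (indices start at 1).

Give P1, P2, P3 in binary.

P1 = 0b0000, P2 = 0b1100, P3 = 0b1000

ECB decryption: P_i = D(K, C_i).
P1: D(K, 0b1111) = 0b0000.
P2: D(K, 0b0110) = 0b1100.
P3: D(K, 0b1110) = 0b1000.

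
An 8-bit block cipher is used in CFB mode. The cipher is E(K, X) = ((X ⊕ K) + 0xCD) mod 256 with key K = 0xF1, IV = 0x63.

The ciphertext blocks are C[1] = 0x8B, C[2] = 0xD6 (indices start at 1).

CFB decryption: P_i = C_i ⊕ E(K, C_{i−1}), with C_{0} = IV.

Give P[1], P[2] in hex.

P[1] = 0xD4, P[2] = 0x91

P[1]: E(K, 0x63) = 0x5F; 0x8B ⊕ 0x5F = 0xD4.
P[2]: E(K, 0x8B) = 0x47; 0xD6 ⊕ 0x47 = 0x91.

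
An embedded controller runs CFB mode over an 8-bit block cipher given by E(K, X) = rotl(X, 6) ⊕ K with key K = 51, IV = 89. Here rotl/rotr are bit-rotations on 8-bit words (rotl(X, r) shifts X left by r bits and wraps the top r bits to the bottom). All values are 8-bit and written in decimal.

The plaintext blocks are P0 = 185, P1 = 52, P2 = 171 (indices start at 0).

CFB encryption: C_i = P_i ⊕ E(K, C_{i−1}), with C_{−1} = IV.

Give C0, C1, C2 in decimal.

C0: E(K, 89) = 101; 185 ⊕ 101 = 220.
C1: E(K, 220) = 4; 52 ⊕ 4 = 48.
C2: E(K, 48) = 63; 171 ⊕ 63 = 148.

C0 = 220, C1 = 48, C2 = 148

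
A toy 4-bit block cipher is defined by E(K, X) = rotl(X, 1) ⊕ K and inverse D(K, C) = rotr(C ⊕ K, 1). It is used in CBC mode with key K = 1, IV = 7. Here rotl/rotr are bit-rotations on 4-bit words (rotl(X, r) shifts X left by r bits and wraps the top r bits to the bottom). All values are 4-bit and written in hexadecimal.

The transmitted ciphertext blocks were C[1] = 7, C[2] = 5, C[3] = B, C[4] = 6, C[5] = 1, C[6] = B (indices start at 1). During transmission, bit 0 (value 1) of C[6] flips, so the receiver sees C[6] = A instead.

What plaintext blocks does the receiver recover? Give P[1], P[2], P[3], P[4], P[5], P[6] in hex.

CBC decryption: P_i = D(K, C_i) ⊕ C_{i−1}, with C_{0} = IV.
Only C[6] changed, to A. In CBC, a change in C_i garbles P_i and flips the same bit in P_{i+1}. Decrypting the received ciphertext:
P[1]: D(K, 7) = 3; 3 ⊕ 7 = 4.
P[2]: D(K, 5) = 2; 2 ⊕ 7 = 5.
P[3]: D(K, B) = 5; 5 ⊕ 5 = 0.
P[4]: D(K, 6) = B; B ⊕ B = 0.
P[5]: D(K, 1) = 0; 0 ⊕ 6 = 6.
P[6]: D(K, A) = D; D ⊕ 1 = C.
Blocks that differ from the original plaintext: P[6].

P[1] = 4, P[2] = 5, P[3] = 0, P[4] = 0, P[5] = 6, P[6] = C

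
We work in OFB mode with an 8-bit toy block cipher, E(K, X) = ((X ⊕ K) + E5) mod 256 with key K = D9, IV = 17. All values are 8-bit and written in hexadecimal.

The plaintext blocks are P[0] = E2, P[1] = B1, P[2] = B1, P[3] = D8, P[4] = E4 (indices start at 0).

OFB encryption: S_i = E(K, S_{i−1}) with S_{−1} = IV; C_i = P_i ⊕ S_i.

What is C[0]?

C[0]: S = E(K, 17) = B3; E2 ⊕ B3 = 51.

C[0] = 51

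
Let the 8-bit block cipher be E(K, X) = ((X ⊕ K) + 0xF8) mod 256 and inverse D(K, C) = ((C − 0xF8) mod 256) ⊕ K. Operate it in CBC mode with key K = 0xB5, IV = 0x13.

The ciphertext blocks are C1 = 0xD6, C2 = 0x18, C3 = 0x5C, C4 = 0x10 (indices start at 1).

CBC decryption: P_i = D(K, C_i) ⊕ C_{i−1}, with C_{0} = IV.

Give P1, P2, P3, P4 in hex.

P1: D(K, 0xD6) = 0x6B; 0x6B ⊕ 0x13 = 0x78.
P2: D(K, 0x18) = 0x95; 0x95 ⊕ 0xD6 = 0x43.
P3: D(K, 0x5C) = 0xD1; 0xD1 ⊕ 0x18 = 0xC9.
P4: D(K, 0x10) = 0xAD; 0xAD ⊕ 0x5C = 0xF1.

P1 = 0x78, P2 = 0x43, P3 = 0xC9, P4 = 0xF1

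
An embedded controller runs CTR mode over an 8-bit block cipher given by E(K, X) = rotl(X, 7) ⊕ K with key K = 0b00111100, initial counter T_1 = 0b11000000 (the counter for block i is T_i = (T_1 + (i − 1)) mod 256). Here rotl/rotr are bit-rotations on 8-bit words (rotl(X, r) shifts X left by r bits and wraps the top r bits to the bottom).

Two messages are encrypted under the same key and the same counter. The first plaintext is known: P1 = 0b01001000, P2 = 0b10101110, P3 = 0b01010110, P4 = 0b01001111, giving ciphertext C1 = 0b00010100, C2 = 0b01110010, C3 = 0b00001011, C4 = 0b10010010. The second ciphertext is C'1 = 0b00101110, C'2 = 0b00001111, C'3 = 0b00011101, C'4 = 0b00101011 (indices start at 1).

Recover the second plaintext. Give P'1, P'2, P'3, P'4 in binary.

P'1 = 0b01110010, P'2 = 0b11010011, P'3 = 0b01000000, P'4 = 0b11110110

In CTR with a reused counter, both messages share the same keystream S_i, so C_i ⊕ C'_i = P_i ⊕ P'_i and thus P'_i = P_i ⊕ C_i ⊕ C'_i.
P'1: 0b01001000 ⊕ 0b00010100 ⊕ 0b00101110 = 0b01110010.
P'2: 0b10101110 ⊕ 0b01110010 ⊕ 0b00001111 = 0b11010011.
P'3: 0b01010110 ⊕ 0b00001011 ⊕ 0b00011101 = 0b01000000.
P'4: 0b01001111 ⊕ 0b10010010 ⊕ 0b00101011 = 0b11110110.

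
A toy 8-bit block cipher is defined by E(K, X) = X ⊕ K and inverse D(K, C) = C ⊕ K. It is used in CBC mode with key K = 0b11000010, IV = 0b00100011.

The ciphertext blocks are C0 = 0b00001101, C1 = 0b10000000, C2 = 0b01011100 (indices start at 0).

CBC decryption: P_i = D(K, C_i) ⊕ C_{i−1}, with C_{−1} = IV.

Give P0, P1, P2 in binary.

P0: D(K, 0b00001101) = 0b11001111; 0b11001111 ⊕ 0b00100011 = 0b11101100.
P1: D(K, 0b10000000) = 0b01000010; 0b01000010 ⊕ 0b00001101 = 0b01001111.
P2: D(K, 0b01011100) = 0b10011110; 0b10011110 ⊕ 0b10000000 = 0b00011110.

P0 = 0b11101100, P1 = 0b01001111, P2 = 0b00011110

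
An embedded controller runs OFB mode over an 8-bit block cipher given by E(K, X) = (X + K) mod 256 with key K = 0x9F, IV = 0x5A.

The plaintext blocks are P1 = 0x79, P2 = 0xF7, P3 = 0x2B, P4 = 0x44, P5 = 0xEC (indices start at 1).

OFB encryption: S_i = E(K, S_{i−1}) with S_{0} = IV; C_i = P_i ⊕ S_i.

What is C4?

C1: S = E(K, 0x5A) = 0xF9; 0x79 ⊕ 0xF9 = 0x80.
C2: S = E(K, 0xF9) = 0x98; 0xF7 ⊕ 0x98 = 0x6F.
C3: S = E(K, 0x98) = 0x37; 0x2B ⊕ 0x37 = 0x1C.
C4: S = E(K, 0x37) = 0xD6; 0x44 ⊕ 0xD6 = 0x92.

C4 = 0x92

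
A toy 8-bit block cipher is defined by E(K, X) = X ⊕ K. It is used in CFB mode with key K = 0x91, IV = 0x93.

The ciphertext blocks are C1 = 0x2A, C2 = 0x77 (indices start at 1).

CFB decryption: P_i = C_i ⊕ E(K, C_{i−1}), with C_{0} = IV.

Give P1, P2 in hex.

P1: E(K, 0x93) = 0x02; 0x2A ⊕ 0x02 = 0x28.
P2: E(K, 0x2A) = 0xBB; 0x77 ⊕ 0xBB = 0xCC.

P1 = 0x28, P2 = 0xCC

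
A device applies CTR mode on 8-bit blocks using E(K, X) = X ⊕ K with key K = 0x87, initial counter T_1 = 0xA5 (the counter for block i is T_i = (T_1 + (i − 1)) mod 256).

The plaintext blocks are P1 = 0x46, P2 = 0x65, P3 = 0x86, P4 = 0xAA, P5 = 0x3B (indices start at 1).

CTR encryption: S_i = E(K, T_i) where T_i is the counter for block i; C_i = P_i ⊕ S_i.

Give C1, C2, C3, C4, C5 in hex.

C1 = 0x64, C2 = 0x44, C3 = 0xA6, C4 = 0x85, C5 = 0x15

C1: T = 0xA5, S = E(K, T) = 0x22; 0x46 ⊕ 0x22 = 0x64.
C2: T = 0xA6, S = E(K, T) = 0x21; 0x65 ⊕ 0x21 = 0x44.
C3: T = 0xA7, S = E(K, T) = 0x20; 0x86 ⊕ 0x20 = 0xA6.
C4: T = 0xA8, S = E(K, T) = 0x2F; 0xAA ⊕ 0x2F = 0x85.
C5: T = 0xA9, S = E(K, T) = 0x2E; 0x3B ⊕ 0x2E = 0x15.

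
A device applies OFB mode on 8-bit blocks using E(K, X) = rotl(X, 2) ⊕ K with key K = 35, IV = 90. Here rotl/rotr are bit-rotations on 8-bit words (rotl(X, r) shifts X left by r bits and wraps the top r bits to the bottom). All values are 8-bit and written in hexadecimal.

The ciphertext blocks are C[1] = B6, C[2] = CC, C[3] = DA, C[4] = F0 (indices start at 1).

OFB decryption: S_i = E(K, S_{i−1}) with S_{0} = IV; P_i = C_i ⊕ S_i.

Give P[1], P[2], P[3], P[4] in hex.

P[1] = C1, P[2] = 24, P[3] = 4C, P[4] = 9F

P[1]: S = E(K, 90) = 77; B6 ⊕ 77 = C1.
P[2]: S = E(K, 77) = E8; CC ⊕ E8 = 24.
P[3]: S = E(K, E8) = 96; DA ⊕ 96 = 4C.
P[4]: S = E(K, 96) = 6F; F0 ⊕ 6F = 9F.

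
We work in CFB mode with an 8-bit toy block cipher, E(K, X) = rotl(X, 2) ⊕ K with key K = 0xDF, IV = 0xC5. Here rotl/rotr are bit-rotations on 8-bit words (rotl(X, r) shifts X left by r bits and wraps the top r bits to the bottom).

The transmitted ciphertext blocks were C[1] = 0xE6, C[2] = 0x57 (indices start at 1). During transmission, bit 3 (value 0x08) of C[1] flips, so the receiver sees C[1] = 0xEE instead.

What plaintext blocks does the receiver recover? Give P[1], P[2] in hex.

CFB decryption: P_i = C_i ⊕ E(K, C_{i−1}), with C_{0} = IV.
Only C[1] changed, to 0xEE. In CFB, a change in C_i flips the same bit in P_i and garbles P_{i+1}. Decrypting the received ciphertext:
P[1]: E(K, 0xC5) = 0xC8; 0xEE ⊕ 0xC8 = 0x26.
P[2]: E(K, 0xEE) = 0x64; 0x57 ⊕ 0x64 = 0x33.
Blocks that differ from the original plaintext: P[1], P[2].

P[1] = 0x26, P[2] = 0x33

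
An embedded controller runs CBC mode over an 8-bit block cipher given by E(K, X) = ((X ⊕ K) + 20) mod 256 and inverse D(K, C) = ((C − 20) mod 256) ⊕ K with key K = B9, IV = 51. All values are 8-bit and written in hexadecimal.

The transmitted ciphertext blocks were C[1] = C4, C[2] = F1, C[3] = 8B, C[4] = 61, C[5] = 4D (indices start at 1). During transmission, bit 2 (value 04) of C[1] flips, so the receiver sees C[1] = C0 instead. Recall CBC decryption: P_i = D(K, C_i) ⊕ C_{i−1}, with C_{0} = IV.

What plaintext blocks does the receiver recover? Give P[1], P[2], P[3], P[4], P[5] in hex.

Only C[1] changed, to C0. In CBC, a change in C_i garbles P_i and flips the same bit in P_{i+1}. Decrypting the received ciphertext:
P[1]: D(K, C0) = 19; 19 ⊕ 51 = 48.
P[2]: D(K, F1) = 68; 68 ⊕ C0 = A8.
P[3]: D(K, 8B) = D2; D2 ⊕ F1 = 23.
P[4]: D(K, 61) = F8; F8 ⊕ 8B = 73.
P[5]: D(K, 4D) = 94; 94 ⊕ 61 = F5.
Blocks that differ from the original plaintext: P[1], P[2].

P[1] = 48, P[2] = A8, P[3] = 23, P[4] = 73, P[5] = F5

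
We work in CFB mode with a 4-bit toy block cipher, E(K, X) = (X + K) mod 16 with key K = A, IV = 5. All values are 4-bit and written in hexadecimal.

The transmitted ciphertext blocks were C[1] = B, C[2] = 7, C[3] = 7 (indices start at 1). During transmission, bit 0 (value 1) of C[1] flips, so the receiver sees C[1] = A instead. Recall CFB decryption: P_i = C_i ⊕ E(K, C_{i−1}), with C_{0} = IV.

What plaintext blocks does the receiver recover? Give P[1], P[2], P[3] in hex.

P[1] = 5, P[2] = 3, P[3] = 6

Only C[1] changed, to A. In CFB, a change in C_i flips the same bit in P_i and garbles P_{i+1}. Decrypting the received ciphertext:
P[1]: E(K, 5) = F; A ⊕ F = 5.
P[2]: E(K, A) = 4; 7 ⊕ 4 = 3.
P[3]: E(K, 7) = 1; 7 ⊕ 1 = 6.
Blocks that differ from the original plaintext: P[1], P[2].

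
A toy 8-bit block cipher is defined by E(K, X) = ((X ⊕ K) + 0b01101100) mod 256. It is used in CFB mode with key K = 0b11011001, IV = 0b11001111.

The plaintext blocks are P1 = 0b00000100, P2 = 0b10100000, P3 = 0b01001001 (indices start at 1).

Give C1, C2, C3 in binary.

CFB encryption: C_i = P_i ⊕ E(K, C_{i−1}), with C_{0} = IV.
C1: E(K, 0b11001111) = 0b10000010; 0b00000100 ⊕ 0b10000010 = 0b10000110.
C2: E(K, 0b10000110) = 0b11001011; 0b10100000 ⊕ 0b11001011 = 0b01101011.
C3: E(K, 0b01101011) = 0b00011110; 0b01001001 ⊕ 0b00011110 = 0b01010111.

C1 = 0b10000110, C2 = 0b01101011, C3 = 0b01010111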